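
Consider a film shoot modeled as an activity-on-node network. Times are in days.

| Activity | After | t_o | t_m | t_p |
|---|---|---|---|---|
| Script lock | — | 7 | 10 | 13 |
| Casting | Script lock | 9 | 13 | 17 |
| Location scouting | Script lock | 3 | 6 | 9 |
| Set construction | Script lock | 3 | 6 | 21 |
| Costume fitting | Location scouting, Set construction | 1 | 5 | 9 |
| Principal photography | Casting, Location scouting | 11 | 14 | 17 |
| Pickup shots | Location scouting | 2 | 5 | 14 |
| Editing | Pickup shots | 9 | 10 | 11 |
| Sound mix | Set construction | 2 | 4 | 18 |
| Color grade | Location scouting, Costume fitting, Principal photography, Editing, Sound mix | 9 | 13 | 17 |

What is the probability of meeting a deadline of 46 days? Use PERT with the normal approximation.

0.045

te_Script lock = (7 + 4·10 + 13)/6 = 60/6 = 10; σ²_Script lock = ((13−7)/6)² = 1.000
te_Casting = (9 + 4·13 + 17)/6 = 78/6 = 13; σ²_Casting = ((17−9)/6)² = 1.778
te_Location scouting = (3 + 4·6 + 9)/6 = 36/6 = 6; σ²_Location scouting = ((9−3)/6)² = 1.000
te_Set construction = (3 + 4·6 + 21)/6 = 48/6 = 8; σ²_Set construction = ((21−3)/6)² = 9.000
te_Costume fitting = (1 + 4·5 + 9)/6 = 30/6 = 5; σ²_Costume fitting = ((9−1)/6)² = 1.778
te_Principal photography = (11 + 4·14 + 17)/6 = 84/6 = 14; σ²_Principal photography = ((17−11)/6)² = 1.000
te_Pickup shots = (2 + 4·5 + 14)/6 = 36/6 = 6; σ²_Pickup shots = ((14−2)/6)² = 4.000
te_Editing = (9 + 4·10 + 11)/6 = 60/6 = 10; σ²_Editing = ((11−9)/6)² = 0.111
te_Sound mix = (2 + 4·4 + 18)/6 = 36/6 = 6; σ²_Sound mix = ((18−2)/6)² = 7.111
te_Color grade = (9 + 4·13 + 17)/6 = 78/6 = 13; σ²_Color grade = ((17−9)/6)² = 1.778

Forward pass:
ES_Script lock = 0; EF_Script lock = 10
ES_Casting = 10; EF_Casting = 10+13 = 23
ES_Location scouting = 10; EF_Location scouting = 10+6 = 16
ES_Set construction = 10; EF_Set construction = 10+8 = 18
ES_Costume fitting = max(EF_Location scouting=16, EF_Set construction=18) = 18; EF_Costume fitting = 18+5 = 23
ES_Principal photography = max(EF_Casting=23, EF_Location scouting=16) = 23; EF_Principal photography = 23+14 = 37
ES_Pickup shots = 16; EF_Pickup shots = 16+6 = 22
ES_Editing = 22; EF_Editing = 22+10 = 32
ES_Sound mix = 18; EF_Sound mix = 18+6 = 24
ES_Color grade = max(EF_Location scouting=16, EF_Costume fitting=23, EF_Principal photography=37, EF_Editing=32, EF_Sound mix=24) = 37; EF_Color grade = 37+13 = 50
Expected project duration μ = 50 days. Critical path: Script lock → Casting → Principal photography → Color grade.

Variance along critical path = 1.000 + 1.778 + 1.000 + 1.778 = 5.556; σ = √5.556 = 2.357 days.
Z = (46 − 50) / 2.357 = -1.697
P(T ≤ 46) = Φ(-1.697) ≈ 0.045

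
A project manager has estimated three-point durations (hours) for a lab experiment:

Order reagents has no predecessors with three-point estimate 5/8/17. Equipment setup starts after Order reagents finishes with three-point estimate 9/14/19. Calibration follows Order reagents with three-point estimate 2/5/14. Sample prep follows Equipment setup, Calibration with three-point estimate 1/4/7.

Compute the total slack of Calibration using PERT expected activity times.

te_Order reagents = (5 + 4·8 + 17)/6 = 54/6 = 9
te_Equipment setup = (9 + 4·14 + 19)/6 = 84/6 = 14
te_Calibration = (2 + 4·5 + 14)/6 = 36/6 = 6
te_Sample prep = (1 + 4·4 + 7)/6 = 24/6 = 4

Forward pass:
ES_Order reagents = 0; EF_Order reagents = 9
ES_Equipment setup = 9; EF_Equipment setup = 9+14 = 23
ES_Calibration = 9; EF_Calibration = 9+6 = 15
ES_Sample prep = max(EF_Equipment setup=23, EF_Calibration=15) = 23; EF_Sample prep = 23+4 = 27
Expected project duration μ = 27 hours. Critical path: Order reagents → Equipment setup → Sample prep.

Backward pass:
LF_Sample prep = 27; LS_Sample prep = 27−4 = 23
LF_Calibration = LS_Sample prep = 23; LS_Calibration = 23−6 = 17
LF_Equipment setup = LS_Sample prep = 23; LS_Equipment setup = 23−14 = 9
LF_Order reagents = min(LS_Equipment setup=9, LS_Calibration=17) = 9; LS_Order reagents = 9−9 = 0
Slack_Calibration = LS_Calibration − ES_Calibration = 17 − 9 = 8

8 hours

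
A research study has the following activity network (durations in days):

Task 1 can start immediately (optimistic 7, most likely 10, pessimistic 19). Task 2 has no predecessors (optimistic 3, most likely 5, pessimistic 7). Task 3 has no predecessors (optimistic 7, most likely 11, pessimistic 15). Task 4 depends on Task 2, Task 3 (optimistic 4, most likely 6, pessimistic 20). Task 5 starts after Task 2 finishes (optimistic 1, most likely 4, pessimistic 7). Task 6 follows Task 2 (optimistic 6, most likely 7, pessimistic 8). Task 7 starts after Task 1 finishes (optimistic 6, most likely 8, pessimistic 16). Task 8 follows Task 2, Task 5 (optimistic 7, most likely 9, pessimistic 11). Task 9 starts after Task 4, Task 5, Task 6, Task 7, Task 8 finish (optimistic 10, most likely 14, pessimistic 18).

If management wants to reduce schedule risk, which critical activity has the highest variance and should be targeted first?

te_Task 1 = (7 + 4·10 + 19)/6 = 66/6 = 11; σ²_Task 1 = ((19−7)/6)² = 4.000
te_Task 2 = (3 + 4·5 + 7)/6 = 30/6 = 5; σ²_Task 2 = ((7−3)/6)² = 0.444
te_Task 3 = (7 + 4·11 + 15)/6 = 66/6 = 11; σ²_Task 3 = ((15−7)/6)² = 1.778
te_Task 4 = (4 + 4·6 + 20)/6 = 48/6 = 8; σ²_Task 4 = ((20−4)/6)² = 7.111
te_Task 5 = (1 + 4·4 + 7)/6 = 24/6 = 4; σ²_Task 5 = ((7−1)/6)² = 1.000
te_Task 6 = (6 + 4·7 + 8)/6 = 42/6 = 7; σ²_Task 6 = ((8−6)/6)² = 0.111
te_Task 7 = (6 + 4·8 + 16)/6 = 54/6 = 9; σ²_Task 7 = ((16−6)/6)² = 2.778
te_Task 8 = (7 + 4·9 + 11)/6 = 54/6 = 9; σ²_Task 8 = ((11−7)/6)² = 0.444
te_Task 9 = (10 + 4·14 + 18)/6 = 84/6 = 14; σ²_Task 9 = ((18−10)/6)² = 1.778

Forward pass:
ES_Task 1 = 0; EF_Task 1 = 11
ES_Task 2 = 0; EF_Task 2 = 5
ES_Task 3 = 0; EF_Task 3 = 11
ES_Task 4 = max(EF_Task 2=5, EF_Task 3=11) = 11; EF_Task 4 = 11+8 = 19
ES_Task 5 = 5; EF_Task 5 = 5+4 = 9
ES_Task 6 = 5; EF_Task 6 = 5+7 = 12
ES_Task 7 = 11; EF_Task 7 = 11+9 = 20
ES_Task 8 = max(EF_Task 2=5, EF_Task 5=9) = 9; EF_Task 8 = 9+9 = 18
ES_Task 9 = max(EF_Task 4=19, EF_Task 5=9, EF_Task 6=12, EF_Task 7=20, EF_Task 8=18) = 20; EF_Task 9 = 20+14 = 34
Expected project duration μ = 34 days. Critical path: Task 1 → Task 7 → Task 9.

Variances on critical path: σ²_Task 1=4.000, σ²_Task 7=2.778, σ²_Task 9=1.778.
Largest is σ²_Task 1 = 4.000.

Task 1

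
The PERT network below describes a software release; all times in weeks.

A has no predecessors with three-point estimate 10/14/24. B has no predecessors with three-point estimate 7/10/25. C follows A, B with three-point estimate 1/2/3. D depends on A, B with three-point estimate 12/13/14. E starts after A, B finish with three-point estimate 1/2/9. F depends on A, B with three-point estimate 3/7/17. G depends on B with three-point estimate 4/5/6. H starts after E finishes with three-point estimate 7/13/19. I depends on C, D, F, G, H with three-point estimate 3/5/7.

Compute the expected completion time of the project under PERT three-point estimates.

te_A = (10 + 4·14 + 24)/6 = 90/6 = 15
te_B = (7 + 4·10 + 25)/6 = 72/6 = 12
te_C = (1 + 4·2 + 3)/6 = 12/6 = 2
te_D = (12 + 4·13 + 14)/6 = 78/6 = 13
te_E = (1 + 4·2 + 9)/6 = 18/6 = 3
te_F = (3 + 4·7 + 17)/6 = 48/6 = 8
te_G = (4 + 4·5 + 6)/6 = 30/6 = 5
te_H = (7 + 4·13 + 19)/6 = 78/6 = 13
te_I = (3 + 4·5 + 7)/6 = 30/6 = 5

Forward pass:
ES_A = 0; EF_A = 15
ES_B = 0; EF_B = 12
ES_C = max(EF_A=15, EF_B=12) = 15; EF_C = 15+2 = 17
ES_D = max(EF_A=15, EF_B=12) = 15; EF_D = 15+13 = 28
ES_E = max(EF_A=15, EF_B=12) = 15; EF_E = 15+3 = 18
ES_F = max(EF_A=15, EF_B=12) = 15; EF_F = 15+8 = 23
ES_G = 12; EF_G = 12+5 = 17
ES_H = 18; EF_H = 18+13 = 31
ES_I = max(EF_C=17, EF_D=28, EF_F=23, EF_G=17, EF_H=31) = 31; EF_I = 31+5 = 36
Expected project duration μ = 36 weeks. Critical path: A → E → H → I.

36 weeks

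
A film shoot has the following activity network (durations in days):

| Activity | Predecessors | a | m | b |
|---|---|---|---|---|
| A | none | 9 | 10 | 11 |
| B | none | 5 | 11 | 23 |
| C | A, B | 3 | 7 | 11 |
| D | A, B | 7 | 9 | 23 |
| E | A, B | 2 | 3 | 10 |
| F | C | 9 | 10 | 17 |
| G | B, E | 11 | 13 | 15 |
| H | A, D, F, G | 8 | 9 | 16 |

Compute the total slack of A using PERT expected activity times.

te_A = (9 + 4·10 + 11)/6 = 60/6 = 10
te_B = (5 + 4·11 + 23)/6 = 72/6 = 12
te_C = (3 + 4·7 + 11)/6 = 42/6 = 7
te_D = (7 + 4·9 + 23)/6 = 66/6 = 11
te_E = (2 + 4·3 + 10)/6 = 24/6 = 4
te_F = (9 + 4·10 + 17)/6 = 66/6 = 11
te_G = (11 + 4·13 + 15)/6 = 78/6 = 13
te_H = (8 + 4·9 + 16)/6 = 60/6 = 10

Forward pass:
ES_A = 0; EF_A = 10
ES_B = 0; EF_B = 12
ES_C = max(EF_A=10, EF_B=12) = 12; EF_C = 12+7 = 19
ES_D = max(EF_A=10, EF_B=12) = 12; EF_D = 12+11 = 23
ES_E = max(EF_A=10, EF_B=12) = 12; EF_E = 12+4 = 16
ES_F = 19; EF_F = 19+11 = 30
ES_G = max(EF_B=12, EF_E=16) = 16; EF_G = 16+13 = 29
ES_H = max(EF_A=10, EF_D=23, EF_F=30, EF_G=29) = 30; EF_H = 30+10 = 40
Expected project duration μ = 40 days. Critical path: B → C → F → H.

Backward pass:
LF_H = 40; LS_H = 40−10 = 30
LF_G = LS_H = 30; LS_G = 30−13 = 17
LF_F = LS_H = 30; LS_F = 30−11 = 19
LF_E = LS_G = 17; LS_E = 17−4 = 13
LF_D = LS_H = 30; LS_D = 30−11 = 19
LF_C = LS_F = 19; LS_C = 19−7 = 12
LF_B = min(LS_C=12, LS_D=19, LS_E=13, LS_G=17) = 12; LS_B = 12−12 = 0
LF_A = min(LS_C=12, LS_D=19, LS_E=13, LS_H=30) = 12; LS_A = 12−10 = 2
Slack_A = LS_A − ES_A = 2 − 0 = 2

2 days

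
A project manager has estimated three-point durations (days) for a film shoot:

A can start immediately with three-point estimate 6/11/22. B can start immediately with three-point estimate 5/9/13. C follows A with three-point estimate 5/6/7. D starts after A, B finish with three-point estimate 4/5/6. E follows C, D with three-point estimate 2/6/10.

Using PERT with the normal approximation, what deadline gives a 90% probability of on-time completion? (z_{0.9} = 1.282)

27.8 days

te_A = (6 + 4·11 + 22)/6 = 72/6 = 12; σ²_A = ((22−6)/6)² = 7.111
te_B = (5 + 4·9 + 13)/6 = 54/6 = 9; σ²_B = ((13−5)/6)² = 1.778
te_C = (5 + 4·6 + 7)/6 = 36/6 = 6; σ²_C = ((7−5)/6)² = 0.111
te_D = (4 + 4·5 + 6)/6 = 30/6 = 5; σ²_D = ((6−4)/6)² = 0.111
te_E = (2 + 4·6 + 10)/6 = 36/6 = 6; σ²_E = ((10−2)/6)² = 1.778

Forward pass:
ES_A = 0; EF_A = 12
ES_B = 0; EF_B = 9
ES_C = 12; EF_C = 12+6 = 18
ES_D = max(EF_A=12, EF_B=9) = 12; EF_D = 12+5 = 17
ES_E = max(EF_C=18, EF_D=17) = 18; EF_E = 18+6 = 24
Expected project duration μ = 24 days. Critical path: A → C → E.

Variance along critical path = 7.111 + 0.111 + 1.778 = 9.000; σ = 3.000 days.
D = μ + z·σ = 24 + 1.282·3.000 = 27.8 days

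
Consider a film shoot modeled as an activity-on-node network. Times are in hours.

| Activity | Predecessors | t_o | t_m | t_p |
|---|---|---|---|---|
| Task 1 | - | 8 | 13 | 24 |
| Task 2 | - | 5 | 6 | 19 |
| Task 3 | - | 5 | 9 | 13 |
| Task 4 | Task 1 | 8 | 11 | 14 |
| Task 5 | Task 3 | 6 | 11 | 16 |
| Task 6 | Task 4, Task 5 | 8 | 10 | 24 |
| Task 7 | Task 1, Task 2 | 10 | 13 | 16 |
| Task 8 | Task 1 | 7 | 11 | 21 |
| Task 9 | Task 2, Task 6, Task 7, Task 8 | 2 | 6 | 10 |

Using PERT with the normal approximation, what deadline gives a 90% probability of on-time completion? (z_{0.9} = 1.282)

48.3 hours

te_Task 1 = (8 + 4·13 + 24)/6 = 84/6 = 14; σ²_Task 1 = ((24−8)/6)² = 7.111
te_Task 2 = (5 + 4·6 + 19)/6 = 48/6 = 8; σ²_Task 2 = ((19−5)/6)² = 5.444
te_Task 3 = (5 + 4·9 + 13)/6 = 54/6 = 9; σ²_Task 3 = ((13−5)/6)² = 1.778
te_Task 4 = (8 + 4·11 + 14)/6 = 66/6 = 11; σ²_Task 4 = ((14−8)/6)² = 1.000
te_Task 5 = (6 + 4·11 + 16)/6 = 66/6 = 11; σ²_Task 5 = ((16−6)/6)² = 2.778
te_Task 6 = (8 + 4·10 + 24)/6 = 72/6 = 12; σ²_Task 6 = ((24−8)/6)² = 7.111
te_Task 7 = (10 + 4·13 + 16)/6 = 78/6 = 13; σ²_Task 7 = ((16−10)/6)² = 1.000
te_Task 8 = (7 + 4·11 + 21)/6 = 72/6 = 12; σ²_Task 8 = ((21−7)/6)² = 5.444
te_Task 9 = (2 + 4·6 + 10)/6 = 36/6 = 6; σ²_Task 9 = ((10−2)/6)² = 1.778

Forward pass:
ES_Task 1 = 0; EF_Task 1 = 14
ES_Task 2 = 0; EF_Task 2 = 8
ES_Task 3 = 0; EF_Task 3 = 9
ES_Task 4 = 14; EF_Task 4 = 14+11 = 25
ES_Task 5 = 9; EF_Task 5 = 9+11 = 20
ES_Task 6 = max(EF_Task 4=25, EF_Task 5=20) = 25; EF_Task 6 = 25+12 = 37
ES_Task 7 = max(EF_Task 1=14, EF_Task 2=8) = 14; EF_Task 7 = 14+13 = 27
ES_Task 8 = 14; EF_Task 8 = 14+12 = 26
ES_Task 9 = max(EF_Task 2=8, EF_Task 6=37, EF_Task 7=27, EF_Task 8=26) = 37; EF_Task 9 = 37+6 = 43
Expected project duration μ = 43 hours. Critical path: Task 1 → Task 4 → Task 6 → Task 9.

Variance along critical path = 7.111 + 1.000 + 7.111 + 1.778 = 17.000; σ = 4.123 hours.
D = μ + z·σ = 43 + 1.282·4.123 = 48.3 hours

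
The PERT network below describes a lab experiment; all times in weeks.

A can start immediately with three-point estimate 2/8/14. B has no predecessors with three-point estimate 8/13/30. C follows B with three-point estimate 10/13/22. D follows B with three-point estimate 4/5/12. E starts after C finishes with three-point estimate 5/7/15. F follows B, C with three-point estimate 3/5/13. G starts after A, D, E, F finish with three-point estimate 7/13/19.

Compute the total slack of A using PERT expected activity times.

29 weeks

te_A = (2 + 4·8 + 14)/6 = 48/6 = 8
te_B = (8 + 4·13 + 30)/6 = 90/6 = 15
te_C = (10 + 4·13 + 22)/6 = 84/6 = 14
te_D = (4 + 4·5 + 12)/6 = 36/6 = 6
te_E = (5 + 4·7 + 15)/6 = 48/6 = 8
te_F = (3 + 4·5 + 13)/6 = 36/6 = 6
te_G = (7 + 4·13 + 19)/6 = 78/6 = 13

Forward pass:
ES_A = 0; EF_A = 8
ES_B = 0; EF_B = 15
ES_C = 15; EF_C = 15+14 = 29
ES_D = 15; EF_D = 15+6 = 21
ES_E = 29; EF_E = 29+8 = 37
ES_F = max(EF_B=15, EF_C=29) = 29; EF_F = 29+6 = 35
ES_G = max(EF_A=8, EF_D=21, EF_E=37, EF_F=35) = 37; EF_G = 37+13 = 50
Expected project duration μ = 50 weeks. Critical path: B → C → E → G.

Backward pass:
LF_G = 50; LS_G = 50−13 = 37
LF_F = LS_G = 37; LS_F = 37−6 = 31
LF_E = LS_G = 37; LS_E = 37−8 = 29
LF_D = LS_G = 37; LS_D = 37−6 = 31
LF_C = min(LS_E=29, LS_F=31) = 29; LS_C = 29−14 = 15
LF_B = min(LS_C=15, LS_D=31, LS_F=31) = 15; LS_B = 15−15 = 0
LF_A = LS_G = 37; LS_A = 37−8 = 29
Slack_A = LS_A − ES_A = 29 − 0 = 29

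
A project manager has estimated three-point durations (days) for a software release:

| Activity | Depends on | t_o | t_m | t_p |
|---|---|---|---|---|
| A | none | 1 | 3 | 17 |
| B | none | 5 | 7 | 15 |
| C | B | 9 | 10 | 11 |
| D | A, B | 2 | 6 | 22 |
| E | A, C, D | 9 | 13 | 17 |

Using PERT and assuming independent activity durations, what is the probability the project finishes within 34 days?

0.918

te_A = (1 + 4·3 + 17)/6 = 30/6 = 5; σ²_A = ((17−1)/6)² = 7.111
te_B = (5 + 4·7 + 15)/6 = 48/6 = 8; σ²_B = ((15−5)/6)² = 2.778
te_C = (9 + 4·10 + 11)/6 = 60/6 = 10; σ²_C = ((11−9)/6)² = 0.111
te_D = (2 + 4·6 + 22)/6 = 48/6 = 8; σ²_D = ((22−2)/6)² = 11.111
te_E = (9 + 4·13 + 17)/6 = 78/6 = 13; σ²_E = ((17−9)/6)² = 1.778

Forward pass:
ES_A = 0; EF_A = 5
ES_B = 0; EF_B = 8
ES_C = 8; EF_C = 8+10 = 18
ES_D = max(EF_A=5, EF_B=8) = 8; EF_D = 8+8 = 16
ES_E = max(EF_A=5, EF_C=18, EF_D=16) = 18; EF_E = 18+13 = 31
Expected project duration μ = 31 days. Critical path: B → C → E.

Variance along critical path = 2.778 + 0.111 + 1.778 = 4.667; σ = √4.667 = 2.160 days.
Z = (34 − 31) / 2.160 = 1.389
P(T ≤ 34) = Φ(1.389) ≈ 0.918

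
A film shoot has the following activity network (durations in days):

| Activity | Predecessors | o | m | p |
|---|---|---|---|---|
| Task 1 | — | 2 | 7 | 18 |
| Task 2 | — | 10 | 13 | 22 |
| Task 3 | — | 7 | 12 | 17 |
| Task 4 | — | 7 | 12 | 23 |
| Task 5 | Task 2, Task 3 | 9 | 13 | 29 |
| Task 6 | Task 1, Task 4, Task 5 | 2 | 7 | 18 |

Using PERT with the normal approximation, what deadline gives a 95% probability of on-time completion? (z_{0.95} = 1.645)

44.8 days

te_Task 1 = (2 + 4·7 + 18)/6 = 48/6 = 8; σ²_Task 1 = ((18−2)/6)² = 7.111
te_Task 2 = (10 + 4·13 + 22)/6 = 84/6 = 14; σ²_Task 2 = ((22−10)/6)² = 4.000
te_Task 3 = (7 + 4·12 + 17)/6 = 72/6 = 12; σ²_Task 3 = ((17−7)/6)² = 2.778
te_Task 4 = (7 + 4·12 + 23)/6 = 78/6 = 13; σ²_Task 4 = ((23−7)/6)² = 7.111
te_Task 5 = (9 + 4·13 + 29)/6 = 90/6 = 15; σ²_Task 5 = ((29−9)/6)² = 11.111
te_Task 6 = (2 + 4·7 + 18)/6 = 48/6 = 8; σ²_Task 6 = ((18−2)/6)² = 7.111

Forward pass:
ES_Task 1 = 0; EF_Task 1 = 8
ES_Task 2 = 0; EF_Task 2 = 14
ES_Task 3 = 0; EF_Task 3 = 12
ES_Task 4 = 0; EF_Task 4 = 13
ES_Task 5 = max(EF_Task 2=14, EF_Task 3=12) = 14; EF_Task 5 = 14+15 = 29
ES_Task 6 = max(EF_Task 1=8, EF_Task 4=13, EF_Task 5=29) = 29; EF_Task 6 = 29+8 = 37
Expected project duration μ = 37 days. Critical path: Task 2 → Task 5 → Task 6.

Variance along critical path = 4.000 + 11.111 + 7.111 = 22.222; σ = 4.714 days.
D = μ + z·σ = 37 + 1.645·4.714 = 44.8 days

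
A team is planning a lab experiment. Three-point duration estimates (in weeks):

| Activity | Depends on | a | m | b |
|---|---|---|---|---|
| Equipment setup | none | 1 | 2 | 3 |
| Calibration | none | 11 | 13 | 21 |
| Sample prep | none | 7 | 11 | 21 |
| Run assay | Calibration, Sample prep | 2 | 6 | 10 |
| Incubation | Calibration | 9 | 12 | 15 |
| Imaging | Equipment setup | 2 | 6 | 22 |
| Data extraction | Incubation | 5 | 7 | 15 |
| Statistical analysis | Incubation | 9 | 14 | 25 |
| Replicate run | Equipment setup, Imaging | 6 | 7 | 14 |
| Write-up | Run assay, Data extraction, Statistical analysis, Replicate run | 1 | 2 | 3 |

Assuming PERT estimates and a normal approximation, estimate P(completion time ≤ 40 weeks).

te_Equipment setup = (1 + 4·2 + 3)/6 = 12/6 = 2; σ²_Equipment setup = ((3−1)/6)² = 0.111
te_Calibration = (11 + 4·13 + 21)/6 = 84/6 = 14; σ²_Calibration = ((21−11)/6)² = 2.778
te_Sample prep = (7 + 4·11 + 21)/6 = 72/6 = 12; σ²_Sample prep = ((21−7)/6)² = 5.444
te_Run assay = (2 + 4·6 + 10)/6 = 36/6 = 6; σ²_Run assay = ((10−2)/6)² = 1.778
te_Incubation = (9 + 4·12 + 15)/6 = 72/6 = 12; σ²_Incubation = ((15−9)/6)² = 1.000
te_Imaging = (2 + 4·6 + 22)/6 = 48/6 = 8; σ²_Imaging = ((22−2)/6)² = 11.111
te_Data extraction = (5 + 4·7 + 15)/6 = 48/6 = 8; σ²_Data extraction = ((15−5)/6)² = 2.778
te_Statistical analysis = (9 + 4·14 + 25)/6 = 90/6 = 15; σ²_Statistical analysis = ((25−9)/6)² = 7.111
te_Replicate run = (6 + 4·7 + 14)/6 = 48/6 = 8; σ²_Replicate run = ((14−6)/6)² = 1.778
te_Write-up = (1 + 4·2 + 3)/6 = 12/6 = 2; σ²_Write-up = ((3−1)/6)² = 0.111

Forward pass:
ES_Equipment setup = 0; EF_Equipment setup = 2
ES_Calibration = 0; EF_Calibration = 14
ES_Sample prep = 0; EF_Sample prep = 12
ES_Run assay = max(EF_Calibration=14, EF_Sample prep=12) = 14; EF_Run assay = 14+6 = 20
ES_Incubation = 14; EF_Incubation = 14+12 = 26
ES_Imaging = 2; EF_Imaging = 2+8 = 10
ES_Data extraction = 26; EF_Data extraction = 26+8 = 34
ES_Statistical analysis = 26; EF_Statistical analysis = 26+15 = 41
ES_Replicate run = max(EF_Equipment setup=2, EF_Imaging=10) = 10; EF_Replicate run = 10+8 = 18
ES_Write-up = max(EF_Run assay=20, EF_Data extraction=34, EF_Statistical analysis=41, EF_Replicate run=18) = 41; EF_Write-up = 41+2 = 43
Expected project duration μ = 43 weeks. Critical path: Calibration → Incubation → Statistical analysis → Write-up.

Variance along critical path = 2.778 + 1.000 + 7.111 + 0.111 = 11.000; σ = √11.000 = 3.317 weeks.
Z = (40 − 43) / 3.317 = -0.905
P(T ≤ 40) = Φ(-0.905) ≈ 0.183

0.183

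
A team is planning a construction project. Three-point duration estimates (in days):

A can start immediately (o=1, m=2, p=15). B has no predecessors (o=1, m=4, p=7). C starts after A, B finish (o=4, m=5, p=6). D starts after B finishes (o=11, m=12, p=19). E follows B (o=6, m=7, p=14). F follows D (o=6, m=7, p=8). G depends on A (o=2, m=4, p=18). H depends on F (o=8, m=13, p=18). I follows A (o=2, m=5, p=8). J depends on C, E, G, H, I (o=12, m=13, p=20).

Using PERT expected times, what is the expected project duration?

te_A = (1 + 4·2 + 15)/6 = 24/6 = 4
te_B = (1 + 4·4 + 7)/6 = 24/6 = 4
te_C = (4 + 4·5 + 6)/6 = 30/6 = 5
te_D = (11 + 4·12 + 19)/6 = 78/6 = 13
te_E = (6 + 4·7 + 14)/6 = 48/6 = 8
te_F = (6 + 4·7 + 8)/6 = 42/6 = 7
te_G = (2 + 4·4 + 18)/6 = 36/6 = 6
te_H = (8 + 4·13 + 18)/6 = 78/6 = 13
te_I = (2 + 4·5 + 8)/6 = 30/6 = 5
te_J = (12 + 4·13 + 20)/6 = 84/6 = 14

Forward pass:
ES_A = 0; EF_A = 4
ES_B = 0; EF_B = 4
ES_C = max(EF_A=4, EF_B=4) = 4; EF_C = 4+5 = 9
ES_D = 4; EF_D = 4+13 = 17
ES_E = 4; EF_E = 4+8 = 12
ES_F = 17; EF_F = 17+7 = 24
ES_G = 4; EF_G = 4+6 = 10
ES_H = 24; EF_H = 24+13 = 37
ES_I = 4; EF_I = 4+5 = 9
ES_J = max(EF_C=9, EF_E=12, EF_G=10, EF_H=37, EF_I=9) = 37; EF_J = 37+14 = 51
Expected project duration μ = 51 days. Critical path: B → D → F → H → J.

51 days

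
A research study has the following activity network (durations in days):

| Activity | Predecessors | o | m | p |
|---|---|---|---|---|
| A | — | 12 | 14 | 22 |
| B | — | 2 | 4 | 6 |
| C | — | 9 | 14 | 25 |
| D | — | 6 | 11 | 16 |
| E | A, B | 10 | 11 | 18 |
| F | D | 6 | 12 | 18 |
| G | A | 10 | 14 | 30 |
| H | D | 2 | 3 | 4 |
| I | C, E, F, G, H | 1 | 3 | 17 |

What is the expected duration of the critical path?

36 days

te_A = (12 + 4·14 + 22)/6 = 90/6 = 15
te_B = (2 + 4·4 + 6)/6 = 24/6 = 4
te_C = (9 + 4·14 + 25)/6 = 90/6 = 15
te_D = (6 + 4·11 + 16)/6 = 66/6 = 11
te_E = (10 + 4·11 + 18)/6 = 72/6 = 12
te_F = (6 + 4·12 + 18)/6 = 72/6 = 12
te_G = (10 + 4·14 + 30)/6 = 96/6 = 16
te_H = (2 + 4·3 + 4)/6 = 18/6 = 3
te_I = (1 + 4·3 + 17)/6 = 30/6 = 5

Forward pass:
ES_A = 0; EF_A = 15
ES_B = 0; EF_B = 4
ES_C = 0; EF_C = 15
ES_D = 0; EF_D = 11
ES_E = max(EF_A=15, EF_B=4) = 15; EF_E = 15+12 = 27
ES_F = 11; EF_F = 11+12 = 23
ES_G = 15; EF_G = 15+16 = 31
ES_H = 11; EF_H = 11+3 = 14
ES_I = max(EF_C=15, EF_E=27, EF_F=23, EF_G=31, EF_H=14) = 31; EF_I = 31+5 = 36
Expected project duration μ = 36 days. Critical path: A → G → I.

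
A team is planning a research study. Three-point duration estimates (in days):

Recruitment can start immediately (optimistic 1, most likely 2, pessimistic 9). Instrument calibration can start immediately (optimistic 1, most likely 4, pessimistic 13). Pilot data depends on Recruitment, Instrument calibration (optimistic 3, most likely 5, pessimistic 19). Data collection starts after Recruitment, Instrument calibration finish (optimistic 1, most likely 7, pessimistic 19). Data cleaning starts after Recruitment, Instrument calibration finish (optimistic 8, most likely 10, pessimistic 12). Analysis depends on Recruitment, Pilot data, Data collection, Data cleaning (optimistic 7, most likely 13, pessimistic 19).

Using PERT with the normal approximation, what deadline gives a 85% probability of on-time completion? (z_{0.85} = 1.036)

31.0 days

te_Recruitment = (1 + 4·2 + 9)/6 = 18/6 = 3; σ²_Recruitment = ((9−1)/6)² = 1.778
te_Instrument calibration = (1 + 4·4 + 13)/6 = 30/6 = 5; σ²_Instrument calibration = ((13−1)/6)² = 4.000
te_Pilot data = (3 + 4·5 + 19)/6 = 42/6 = 7; σ²_Pilot data = ((19−3)/6)² = 7.111
te_Data collection = (1 + 4·7 + 19)/6 = 48/6 = 8; σ²_Data collection = ((19−1)/6)² = 9.000
te_Data cleaning = (8 + 4·10 + 12)/6 = 60/6 = 10; σ²_Data cleaning = ((12−8)/6)² = 0.444
te_Analysis = (7 + 4·13 + 19)/6 = 78/6 = 13; σ²_Analysis = ((19−7)/6)² = 4.000

Forward pass:
ES_Recruitment = 0; EF_Recruitment = 3
ES_Instrument calibration = 0; EF_Instrument calibration = 5
ES_Pilot data = max(EF_Recruitment=3, EF_Instrument calibration=5) = 5; EF_Pilot data = 5+7 = 12
ES_Data collection = max(EF_Recruitment=3, EF_Instrument calibration=5) = 5; EF_Data collection = 5+8 = 13
ES_Data cleaning = max(EF_Recruitment=3, EF_Instrument calibration=5) = 5; EF_Data cleaning = 5+10 = 15
ES_Analysis = max(EF_Recruitment=3, EF_Pilot data=12, EF_Data collection=13, EF_Data cleaning=15) = 15; EF_Analysis = 15+13 = 28
Expected project duration μ = 28 days. Critical path: Instrument calibration → Data cleaning → Analysis.

Variance along critical path = 4.000 + 0.444 + 4.000 = 8.444; σ = 2.906 days.
D = μ + z·σ = 28 + 1.036·2.906 = 31.0 days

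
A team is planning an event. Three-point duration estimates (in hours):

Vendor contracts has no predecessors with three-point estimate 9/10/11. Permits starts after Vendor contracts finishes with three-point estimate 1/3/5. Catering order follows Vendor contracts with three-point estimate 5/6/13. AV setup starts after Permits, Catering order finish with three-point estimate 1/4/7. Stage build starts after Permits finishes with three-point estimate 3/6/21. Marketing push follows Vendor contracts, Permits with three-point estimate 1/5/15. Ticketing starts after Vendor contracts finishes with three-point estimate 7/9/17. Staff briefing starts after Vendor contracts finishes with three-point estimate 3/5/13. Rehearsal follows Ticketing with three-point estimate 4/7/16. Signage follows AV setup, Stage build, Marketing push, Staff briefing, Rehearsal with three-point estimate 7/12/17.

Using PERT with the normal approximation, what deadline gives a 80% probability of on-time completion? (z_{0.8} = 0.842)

42.6 hours

te_Vendor contracts = (9 + 4·10 + 11)/6 = 60/6 = 10; σ²_Vendor contracts = ((11−9)/6)² = 0.111
te_Permits = (1 + 4·3 + 5)/6 = 18/6 = 3; σ²_Permits = ((5−1)/6)² = 0.444
te_Catering order = (5 + 4·6 + 13)/6 = 42/6 = 7; σ²_Catering order = ((13−5)/6)² = 1.778
te_AV setup = (1 + 4·4 + 7)/6 = 24/6 = 4; σ²_AV setup = ((7−1)/6)² = 1.000
te_Stage build = (3 + 4·6 + 21)/6 = 48/6 = 8; σ²_Stage build = ((21−3)/6)² = 9.000
te_Marketing push = (1 + 4·5 + 15)/6 = 36/6 = 6; σ²_Marketing push = ((15−1)/6)² = 5.444
te_Ticketing = (7 + 4·9 + 17)/6 = 60/6 = 10; σ²_Ticketing = ((17−7)/6)² = 2.778
te_Staff briefing = (3 + 4·5 + 13)/6 = 36/6 = 6; σ²_Staff briefing = ((13−3)/6)² = 2.778
te_Rehearsal = (4 + 4·7 + 16)/6 = 48/6 = 8; σ²_Rehearsal = ((16−4)/6)² = 4.000
te_Signage = (7 + 4·12 + 17)/6 = 72/6 = 12; σ²_Signage = ((17−7)/6)² = 2.778

Forward pass:
ES_Vendor contracts = 0; EF_Vendor contracts = 10
ES_Permits = 10; EF_Permits = 10+3 = 13
ES_Catering order = 10; EF_Catering order = 10+7 = 17
ES_AV setup = max(EF_Permits=13, EF_Catering order=17) = 17; EF_AV setup = 17+4 = 21
ES_Stage build = 13; EF_Stage build = 13+8 = 21
ES_Marketing push = max(EF_Vendor contracts=10, EF_Permits=13) = 13; EF_Marketing push = 13+6 = 19
ES_Ticketing = 10; EF_Ticketing = 10+10 = 20
ES_Staff briefing = 10; EF_Staff briefing = 10+6 = 16
ES_Rehearsal = 20; EF_Rehearsal = 20+8 = 28
ES_Signage = max(EF_AV setup=21, EF_Stage build=21, EF_Marketing push=19, EF_Staff briefing=16, EF_Rehearsal=28) = 28; EF_Signage = 28+12 = 40
Expected project duration μ = 40 hours. Critical path: Vendor contracts → Ticketing → Rehearsal → Signage.

Variance along critical path = 0.111 + 2.778 + 4.000 + 2.778 = 9.667; σ = 3.109 hours.
D = μ + z·σ = 40 + 0.842·3.109 = 42.6 hours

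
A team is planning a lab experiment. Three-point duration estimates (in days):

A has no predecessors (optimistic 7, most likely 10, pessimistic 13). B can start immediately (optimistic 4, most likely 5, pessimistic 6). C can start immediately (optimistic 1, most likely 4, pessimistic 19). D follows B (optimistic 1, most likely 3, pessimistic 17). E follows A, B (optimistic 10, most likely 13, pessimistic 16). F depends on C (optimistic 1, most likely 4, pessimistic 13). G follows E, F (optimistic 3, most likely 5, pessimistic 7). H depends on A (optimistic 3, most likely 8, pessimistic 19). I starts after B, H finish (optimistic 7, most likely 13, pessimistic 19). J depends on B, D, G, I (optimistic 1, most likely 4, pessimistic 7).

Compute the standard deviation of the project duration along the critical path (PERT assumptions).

3.62 days

te_A = (7 + 4·10 + 13)/6 = 60/6 = 10; σ²_A = ((13−7)/6)² = 1.000
te_B = (4 + 4·5 + 6)/6 = 30/6 = 5; σ²_B = ((6−4)/6)² = 0.111
te_C = (1 + 4·4 + 19)/6 = 36/6 = 6; σ²_C = ((19−1)/6)² = 9.000
te_D = (1 + 4·3 + 17)/6 = 30/6 = 5; σ²_D = ((17−1)/6)² = 7.111
te_E = (10 + 4·13 + 16)/6 = 78/6 = 13; σ²_E = ((16−10)/6)² = 1.000
te_F = (1 + 4·4 + 13)/6 = 30/6 = 5; σ²_F = ((13−1)/6)² = 4.000
te_G = (3 + 4·5 + 7)/6 = 30/6 = 5; σ²_G = ((7−3)/6)² = 0.444
te_H = (3 + 4·8 + 19)/6 = 54/6 = 9; σ²_H = ((19−3)/6)² = 7.111
te_I = (7 + 4·13 + 19)/6 = 78/6 = 13; σ²_I = ((19−7)/6)² = 4.000
te_J = (1 + 4·4 + 7)/6 = 24/6 = 4; σ²_J = ((7−1)/6)² = 1.000

Forward pass:
ES_A = 0; EF_A = 10
ES_B = 0; EF_B = 5
ES_C = 0; EF_C = 6
ES_D = 5; EF_D = 5+5 = 10
ES_E = max(EF_A=10, EF_B=5) = 10; EF_E = 10+13 = 23
ES_F = 6; EF_F = 6+5 = 11
ES_G = max(EF_E=23, EF_F=11) = 23; EF_G = 23+5 = 28
ES_H = 10; EF_H = 10+9 = 19
ES_I = max(EF_B=5, EF_H=19) = 19; EF_I = 19+13 = 32
ES_J = max(EF_B=5, EF_D=10, EF_G=28, EF_I=32) = 32; EF_J = 32+4 = 36
Expected project duration μ = 36 days. Critical path: A → H → I → J.

Variance along critical path = 1.000 + 7.111 + 4.000 + 1.000 = 13.111
σ = √13.111 = 3.621 days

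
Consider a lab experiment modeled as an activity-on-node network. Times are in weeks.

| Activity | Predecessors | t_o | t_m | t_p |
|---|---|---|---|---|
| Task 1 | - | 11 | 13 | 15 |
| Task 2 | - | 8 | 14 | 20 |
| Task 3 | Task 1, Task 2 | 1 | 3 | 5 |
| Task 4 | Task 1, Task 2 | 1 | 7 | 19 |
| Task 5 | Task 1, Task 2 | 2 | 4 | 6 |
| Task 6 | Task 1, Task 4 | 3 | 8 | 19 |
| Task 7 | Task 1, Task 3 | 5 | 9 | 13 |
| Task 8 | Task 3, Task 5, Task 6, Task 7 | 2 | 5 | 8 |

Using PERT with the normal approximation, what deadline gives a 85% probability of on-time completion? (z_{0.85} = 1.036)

te_Task 1 = (11 + 4·13 + 15)/6 = 78/6 = 13; σ²_Task 1 = ((15−11)/6)² = 0.444
te_Task 2 = (8 + 4·14 + 20)/6 = 84/6 = 14; σ²_Task 2 = ((20−8)/6)² = 4.000
te_Task 3 = (1 + 4·3 + 5)/6 = 18/6 = 3; σ²_Task 3 = ((5−1)/6)² = 0.444
te_Task 4 = (1 + 4·7 + 19)/6 = 48/6 = 8; σ²_Task 4 = ((19−1)/6)² = 9.000
te_Task 5 = (2 + 4·4 + 6)/6 = 24/6 = 4; σ²_Task 5 = ((6−2)/6)² = 0.444
te_Task 6 = (3 + 4·8 + 19)/6 = 54/6 = 9; σ²_Task 6 = ((19−3)/6)² = 7.111
te_Task 7 = (5 + 4·9 + 13)/6 = 54/6 = 9; σ²_Task 7 = ((13−5)/6)² = 1.778
te_Task 8 = (2 + 4·5 + 8)/6 = 30/6 = 5; σ²_Task 8 = ((8−2)/6)² = 1.000

Forward pass:
ES_Task 1 = 0; EF_Task 1 = 13
ES_Task 2 = 0; EF_Task 2 = 14
ES_Task 3 = max(EF_Task 1=13, EF_Task 2=14) = 14; EF_Task 3 = 14+3 = 17
ES_Task 4 = max(EF_Task 1=13, EF_Task 2=14) = 14; EF_Task 4 = 14+8 = 22
ES_Task 5 = max(EF_Task 1=13, EF_Task 2=14) = 14; EF_Task 5 = 14+4 = 18
ES_Task 6 = max(EF_Task 1=13, EF_Task 4=22) = 22; EF_Task 6 = 22+9 = 31
ES_Task 7 = max(EF_Task 1=13, EF_Task 3=17) = 17; EF_Task 7 = 17+9 = 26
ES_Task 8 = max(EF_Task 3=17, EF_Task 5=18, EF_Task 6=31, EF_Task 7=26) = 31; EF_Task 8 = 31+5 = 36
Expected project duration μ = 36 weeks. Critical path: Task 2 → Task 4 → Task 6 → Task 8.

Variance along critical path = 4.000 + 9.000 + 7.111 + 1.000 = 21.111; σ = 4.595 weeks.
D = μ + z·σ = 36 + 1.036·4.595 = 40.8 weeks

40.8 weeks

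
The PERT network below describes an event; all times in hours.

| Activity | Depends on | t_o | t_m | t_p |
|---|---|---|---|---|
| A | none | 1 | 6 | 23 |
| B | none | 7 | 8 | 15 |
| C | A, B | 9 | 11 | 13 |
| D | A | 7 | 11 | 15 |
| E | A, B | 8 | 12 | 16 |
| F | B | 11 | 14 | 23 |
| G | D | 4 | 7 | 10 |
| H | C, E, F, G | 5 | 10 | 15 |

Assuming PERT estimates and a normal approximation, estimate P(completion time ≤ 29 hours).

0.054

te_A = (1 + 4·6 + 23)/6 = 48/6 = 8; σ²_A = ((23−1)/6)² = 13.444
te_B = (7 + 4·8 + 15)/6 = 54/6 = 9; σ²_B = ((15−7)/6)² = 1.778
te_C = (9 + 4·11 + 13)/6 = 66/6 = 11; σ²_C = ((13−9)/6)² = 0.444
te_D = (7 + 4·11 + 15)/6 = 66/6 = 11; σ²_D = ((15−7)/6)² = 1.778
te_E = (8 + 4·12 + 16)/6 = 72/6 = 12; σ²_E = ((16−8)/6)² = 1.778
te_F = (11 + 4·14 + 23)/6 = 90/6 = 15; σ²_F = ((23−11)/6)² = 4.000
te_G = (4 + 4·7 + 10)/6 = 42/6 = 7; σ²_G = ((10−4)/6)² = 1.000
te_H = (5 + 4·10 + 15)/6 = 60/6 = 10; σ²_H = ((15−5)/6)² = 2.778

Forward pass:
ES_A = 0; EF_A = 8
ES_B = 0; EF_B = 9
ES_C = max(EF_A=8, EF_B=9) = 9; EF_C = 9+11 = 20
ES_D = 8; EF_D = 8+11 = 19
ES_E = max(EF_A=8, EF_B=9) = 9; EF_E = 9+12 = 21
ES_F = 9; EF_F = 9+15 = 24
ES_G = 19; EF_G = 19+7 = 26
ES_H = max(EF_C=20, EF_E=21, EF_F=24, EF_G=26) = 26; EF_H = 26+10 = 36
Expected project duration μ = 36 hours. Critical path: A → D → G → H.

Variance along critical path = 13.444 + 1.778 + 1.000 + 2.778 = 19.000; σ = √19.000 = 4.359 hours.
Z = (29 − 36) / 4.359 = -1.606
P(T ≤ 29) = Φ(-1.606) ≈ 0.054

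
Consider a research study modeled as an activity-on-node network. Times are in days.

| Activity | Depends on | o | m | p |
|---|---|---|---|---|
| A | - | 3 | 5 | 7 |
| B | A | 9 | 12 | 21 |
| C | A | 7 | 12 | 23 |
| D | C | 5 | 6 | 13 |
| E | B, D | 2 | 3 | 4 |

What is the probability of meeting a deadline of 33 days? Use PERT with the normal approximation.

te_A = (3 + 4·5 + 7)/6 = 30/6 = 5; σ²_A = ((7−3)/6)² = 0.444
te_B = (9 + 4·12 + 21)/6 = 78/6 = 13; σ²_B = ((21−9)/6)² = 4.000
te_C = (7 + 4·12 + 23)/6 = 78/6 = 13; σ²_C = ((23−7)/6)² = 7.111
te_D = (5 + 4·6 + 13)/6 = 42/6 = 7; σ²_D = ((13−5)/6)² = 1.778
te_E = (2 + 4·3 + 4)/6 = 18/6 = 3; σ²_E = ((4−2)/6)² = 0.111

Forward pass:
ES_A = 0; EF_A = 5
ES_B = 5; EF_B = 5+13 = 18
ES_C = 5; EF_C = 5+13 = 18
ES_D = 18; EF_D = 18+7 = 25
ES_E = max(EF_B=18, EF_D=25) = 25; EF_E = 25+3 = 28
Expected project duration μ = 28 days. Critical path: A → C → D → E.

Variance along critical path = 0.444 + 7.111 + 1.778 + 0.111 = 9.444; σ = √9.444 = 3.073 days.
Z = (33 − 28) / 3.073 = 1.627
P(T ≤ 33) = Φ(1.627) ≈ 0.948

0.948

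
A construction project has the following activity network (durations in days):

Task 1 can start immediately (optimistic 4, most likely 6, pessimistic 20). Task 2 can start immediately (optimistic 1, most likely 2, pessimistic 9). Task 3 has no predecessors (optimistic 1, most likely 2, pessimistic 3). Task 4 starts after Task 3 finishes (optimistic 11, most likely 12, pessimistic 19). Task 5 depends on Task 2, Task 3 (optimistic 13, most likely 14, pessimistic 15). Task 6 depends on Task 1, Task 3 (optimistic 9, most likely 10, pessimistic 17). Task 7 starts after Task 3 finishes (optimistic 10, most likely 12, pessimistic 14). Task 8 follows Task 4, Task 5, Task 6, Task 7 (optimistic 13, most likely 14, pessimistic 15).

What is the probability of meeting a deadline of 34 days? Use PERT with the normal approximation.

te_Task 1 = (4 + 4·6 + 20)/6 = 48/6 = 8; σ²_Task 1 = ((20−4)/6)² = 7.111
te_Task 2 = (1 + 4·2 + 9)/6 = 18/6 = 3; σ²_Task 2 = ((9−1)/6)² = 1.778
te_Task 3 = (1 + 4·2 + 3)/6 = 12/6 = 2; σ²_Task 3 = ((3−1)/6)² = 0.111
te_Task 4 = (11 + 4·12 + 19)/6 = 78/6 = 13; σ²_Task 4 = ((19−11)/6)² = 1.778
te_Task 5 = (13 + 4·14 + 15)/6 = 84/6 = 14; σ²_Task 5 = ((15−13)/6)² = 0.111
te_Task 6 = (9 + 4·10 + 17)/6 = 66/6 = 11; σ²_Task 6 = ((17−9)/6)² = 1.778
te_Task 7 = (10 + 4·12 + 14)/6 = 72/6 = 12; σ²_Task 7 = ((14−10)/6)² = 0.444
te_Task 8 = (13 + 4·14 + 15)/6 = 84/6 = 14; σ²_Task 8 = ((15−13)/6)² = 0.111

Forward pass:
ES_Task 1 = 0; EF_Task 1 = 8
ES_Task 2 = 0; EF_Task 2 = 3
ES_Task 3 = 0; EF_Task 3 = 2
ES_Task 4 = 2; EF_Task 4 = 2+13 = 15
ES_Task 5 = max(EF_Task 2=3, EF_Task 3=2) = 3; EF_Task 5 = 3+14 = 17
ES_Task 6 = max(EF_Task 1=8, EF_Task 3=2) = 8; EF_Task 6 = 8+11 = 19
ES_Task 7 = 2; EF_Task 7 = 2+12 = 14
ES_Task 8 = max(EF_Task 4=15, EF_Task 5=17, EF_Task 6=19, EF_Task 7=14) = 19; EF_Task 8 = 19+14 = 33
Expected project duration μ = 33 days. Critical path: Task 1 → Task 6 → Task 8.

Variance along critical path = 7.111 + 1.778 + 0.111 = 9.000; σ = √9.000 = 3.000 days.
Z = (34 − 33) / 3.000 = 0.333
P(T ≤ 34) = Φ(0.333) ≈ 0.631

0.631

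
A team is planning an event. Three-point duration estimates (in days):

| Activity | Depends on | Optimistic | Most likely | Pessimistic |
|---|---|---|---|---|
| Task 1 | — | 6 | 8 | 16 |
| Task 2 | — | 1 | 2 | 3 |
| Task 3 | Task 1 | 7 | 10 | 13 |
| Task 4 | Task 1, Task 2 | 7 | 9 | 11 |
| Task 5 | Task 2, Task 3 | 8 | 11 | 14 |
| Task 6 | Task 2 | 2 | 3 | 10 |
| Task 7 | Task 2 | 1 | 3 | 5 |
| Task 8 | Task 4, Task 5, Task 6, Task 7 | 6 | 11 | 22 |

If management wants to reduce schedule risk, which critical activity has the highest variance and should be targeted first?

Task 8

te_Task 1 = (6 + 4·8 + 16)/6 = 54/6 = 9; σ²_Task 1 = ((16−6)/6)² = 2.778
te_Task 2 = (1 + 4·2 + 3)/6 = 12/6 = 2; σ²_Task 2 = ((3−1)/6)² = 0.111
te_Task 3 = (7 + 4·10 + 13)/6 = 60/6 = 10; σ²_Task 3 = ((13−7)/6)² = 1.000
te_Task 4 = (7 + 4·9 + 11)/6 = 54/6 = 9; σ²_Task 4 = ((11−7)/6)² = 0.444
te_Task 5 = (8 + 4·11 + 14)/6 = 66/6 = 11; σ²_Task 5 = ((14−8)/6)² = 1.000
te_Task 6 = (2 + 4·3 + 10)/6 = 24/6 = 4; σ²_Task 6 = ((10−2)/6)² = 1.778
te_Task 7 = (1 + 4·3 + 5)/6 = 18/6 = 3; σ²_Task 7 = ((5−1)/6)² = 0.444
te_Task 8 = (6 + 4·11 + 22)/6 = 72/6 = 12; σ²_Task 8 = ((22−6)/6)² = 7.111

Forward pass:
ES_Task 1 = 0; EF_Task 1 = 9
ES_Task 2 = 0; EF_Task 2 = 2
ES_Task 3 = 9; EF_Task 3 = 9+10 = 19
ES_Task 4 = max(EF_Task 1=9, EF_Task 2=2) = 9; EF_Task 4 = 9+9 = 18
ES_Task 5 = max(EF_Task 2=2, EF_Task 3=19) = 19; EF_Task 5 = 19+11 = 30
ES_Task 6 = 2; EF_Task 6 = 2+4 = 6
ES_Task 7 = 2; EF_Task 7 = 2+3 = 5
ES_Task 8 = max(EF_Task 4=18, EF_Task 5=30, EF_Task 6=6, EF_Task 7=5) = 30; EF_Task 8 = 30+12 = 42
Expected project duration μ = 42 days. Critical path: Task 1 → Task 3 → Task 5 → Task 8.

Variances on critical path: σ²_Task 1=2.778, σ²_Task 3=1.000, σ²_Task 5=1.000, σ²_Task 8=7.111.
Largest is σ²_Task 8 = 7.111.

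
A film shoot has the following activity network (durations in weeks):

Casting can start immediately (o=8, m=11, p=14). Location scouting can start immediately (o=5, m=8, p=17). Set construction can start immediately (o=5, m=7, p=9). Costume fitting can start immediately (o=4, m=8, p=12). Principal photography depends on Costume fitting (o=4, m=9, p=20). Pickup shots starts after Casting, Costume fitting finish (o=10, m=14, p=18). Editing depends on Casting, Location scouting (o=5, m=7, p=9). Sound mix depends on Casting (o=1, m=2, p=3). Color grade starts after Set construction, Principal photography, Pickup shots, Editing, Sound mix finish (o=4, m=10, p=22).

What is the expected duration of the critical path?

36 weeks

te_Casting = (8 + 4·11 + 14)/6 = 66/6 = 11
te_Location scouting = (5 + 4·8 + 17)/6 = 54/6 = 9
te_Set construction = (5 + 4·7 + 9)/6 = 42/6 = 7
te_Costume fitting = (4 + 4·8 + 12)/6 = 48/6 = 8
te_Principal photography = (4 + 4·9 + 20)/6 = 60/6 = 10
te_Pickup shots = (10 + 4·14 + 18)/6 = 84/6 = 14
te_Editing = (5 + 4·7 + 9)/6 = 42/6 = 7
te_Sound mix = (1 + 4·2 + 3)/6 = 12/6 = 2
te_Color grade = (4 + 4·10 + 22)/6 = 66/6 = 11

Forward pass:
ES_Casting = 0; EF_Casting = 11
ES_Location scouting = 0; EF_Location scouting = 9
ES_Set construction = 0; EF_Set construction = 7
ES_Costume fitting = 0; EF_Costume fitting = 8
ES_Principal photography = 8; EF_Principal photography = 8+10 = 18
ES_Pickup shots = max(EF_Casting=11, EF_Costume fitting=8) = 11; EF_Pickup shots = 11+14 = 25
ES_Editing = max(EF_Casting=11, EF_Location scouting=9) = 11; EF_Editing = 11+7 = 18
ES_Sound mix = 11; EF_Sound mix = 11+2 = 13
ES_Color grade = max(EF_Set construction=7, EF_Principal photography=18, EF_Pickup shots=25, EF_Editing=18, EF_Sound mix=13) = 25; EF_Color grade = 25+11 = 36
Expected project duration μ = 36 weeks. Critical path: Casting → Pickup shots → Color grade.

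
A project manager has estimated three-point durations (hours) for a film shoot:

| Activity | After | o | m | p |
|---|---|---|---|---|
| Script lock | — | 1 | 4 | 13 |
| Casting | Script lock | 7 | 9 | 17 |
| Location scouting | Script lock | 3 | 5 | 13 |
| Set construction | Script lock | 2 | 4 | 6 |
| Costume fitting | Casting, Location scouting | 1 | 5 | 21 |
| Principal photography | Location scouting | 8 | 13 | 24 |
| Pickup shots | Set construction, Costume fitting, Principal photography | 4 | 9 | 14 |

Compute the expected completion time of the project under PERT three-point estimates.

te_Script lock = (1 + 4·4 + 13)/6 = 30/6 = 5
te_Casting = (7 + 4·9 + 17)/6 = 60/6 = 10
te_Location scouting = (3 + 4·5 + 13)/6 = 36/6 = 6
te_Set construction = (2 + 4·4 + 6)/6 = 24/6 = 4
te_Costume fitting = (1 + 4·5 + 21)/6 = 42/6 = 7
te_Principal photography = (8 + 4·13 + 24)/6 = 84/6 = 14
te_Pickup shots = (4 + 4·9 + 14)/6 = 54/6 = 9

Forward pass:
ES_Script lock = 0; EF_Script lock = 5
ES_Casting = 5; EF_Casting = 5+10 = 15
ES_Location scouting = 5; EF_Location scouting = 5+6 = 11
ES_Set construction = 5; EF_Set construction = 5+4 = 9
ES_Costume fitting = max(EF_Casting=15, EF_Location scouting=11) = 15; EF_Costume fitting = 15+7 = 22
ES_Principal photography = 11; EF_Principal photography = 11+14 = 25
ES_Pickup shots = max(EF_Set construction=9, EF_Costume fitting=22, EF_Principal photography=25) = 25; EF_Pickup shots = 25+9 = 34
Expected project duration μ = 34 hours. Critical path: Script lock → Location scouting → Principal photography → Pickup shots.

34 hours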